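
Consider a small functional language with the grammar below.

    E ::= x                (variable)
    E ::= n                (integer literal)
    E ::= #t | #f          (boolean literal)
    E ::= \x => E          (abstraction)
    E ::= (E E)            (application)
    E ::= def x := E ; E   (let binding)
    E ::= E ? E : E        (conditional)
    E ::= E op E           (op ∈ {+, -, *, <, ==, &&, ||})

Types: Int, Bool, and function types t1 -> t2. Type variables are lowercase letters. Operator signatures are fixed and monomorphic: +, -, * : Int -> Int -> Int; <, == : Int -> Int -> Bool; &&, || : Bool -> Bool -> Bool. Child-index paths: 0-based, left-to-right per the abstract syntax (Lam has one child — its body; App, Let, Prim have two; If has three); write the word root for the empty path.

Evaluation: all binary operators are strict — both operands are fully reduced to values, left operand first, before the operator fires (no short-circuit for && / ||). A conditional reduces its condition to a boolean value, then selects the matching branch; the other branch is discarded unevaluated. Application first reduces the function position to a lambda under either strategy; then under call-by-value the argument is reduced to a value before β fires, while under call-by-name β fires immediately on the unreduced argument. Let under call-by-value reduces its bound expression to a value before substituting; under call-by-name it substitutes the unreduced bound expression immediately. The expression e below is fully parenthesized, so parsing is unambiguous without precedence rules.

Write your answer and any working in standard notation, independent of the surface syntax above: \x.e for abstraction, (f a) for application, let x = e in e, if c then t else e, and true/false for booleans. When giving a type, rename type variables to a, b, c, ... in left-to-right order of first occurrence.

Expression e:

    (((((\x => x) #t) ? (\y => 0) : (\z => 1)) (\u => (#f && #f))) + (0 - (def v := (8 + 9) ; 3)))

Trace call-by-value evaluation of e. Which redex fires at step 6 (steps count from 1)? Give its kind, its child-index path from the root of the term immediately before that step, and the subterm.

Answer: delta at 1 : (0 - 3)

Derivation:
step 0: (((if ((\x.x) true) then (\y.0) else (\z.1)) (\u.(false && false))) + (0 - (let v = (8 + 9) in 3)))
step 1: [beta@0.0.0] (((if true then (\y.0) else (\z.1)) (\u.(false && false))) + (0 - (let v = (8 + 9) in 3)))
step 2: [if@0.0] (((\y.0) (\u.(false && false))) + (0 - (let v = (8 + 9) in 3)))
step 3: [beta@0] (0 + (0 - (let v = (8 + 9) in 3)))
step 4: [delta@1.1.0] (0 + (0 - (let v = 17 in 3)))
step 5: [let@1.1] (0 + (0 - 3))
step 6: [delta@1] (0 + -3)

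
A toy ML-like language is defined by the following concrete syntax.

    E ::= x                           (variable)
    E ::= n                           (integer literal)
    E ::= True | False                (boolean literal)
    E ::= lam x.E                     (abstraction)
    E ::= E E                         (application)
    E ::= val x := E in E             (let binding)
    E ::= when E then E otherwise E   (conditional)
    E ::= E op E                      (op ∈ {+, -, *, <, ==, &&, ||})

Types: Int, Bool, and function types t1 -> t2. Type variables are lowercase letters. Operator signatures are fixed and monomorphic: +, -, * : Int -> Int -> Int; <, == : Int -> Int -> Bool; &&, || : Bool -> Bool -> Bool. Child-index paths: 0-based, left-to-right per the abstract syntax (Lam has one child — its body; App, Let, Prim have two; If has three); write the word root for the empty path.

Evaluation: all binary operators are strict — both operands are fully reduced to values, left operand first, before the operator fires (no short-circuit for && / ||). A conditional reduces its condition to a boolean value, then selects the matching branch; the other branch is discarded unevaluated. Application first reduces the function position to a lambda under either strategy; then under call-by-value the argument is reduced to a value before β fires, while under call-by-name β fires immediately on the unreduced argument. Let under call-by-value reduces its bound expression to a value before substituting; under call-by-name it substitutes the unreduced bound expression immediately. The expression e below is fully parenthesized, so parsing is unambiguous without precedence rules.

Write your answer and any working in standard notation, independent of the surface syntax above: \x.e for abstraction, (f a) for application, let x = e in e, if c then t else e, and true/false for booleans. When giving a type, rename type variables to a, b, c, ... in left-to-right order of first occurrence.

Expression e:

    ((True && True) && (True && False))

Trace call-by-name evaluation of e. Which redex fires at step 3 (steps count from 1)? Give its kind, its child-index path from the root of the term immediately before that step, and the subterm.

Trace:
step 0: ((true && true) && (true && false))
step 1: [delta@0] (true && (true && false))
step 2: [delta@1] (true && false)
step 3: [delta@root] false

Answer: delta at root : (true && false)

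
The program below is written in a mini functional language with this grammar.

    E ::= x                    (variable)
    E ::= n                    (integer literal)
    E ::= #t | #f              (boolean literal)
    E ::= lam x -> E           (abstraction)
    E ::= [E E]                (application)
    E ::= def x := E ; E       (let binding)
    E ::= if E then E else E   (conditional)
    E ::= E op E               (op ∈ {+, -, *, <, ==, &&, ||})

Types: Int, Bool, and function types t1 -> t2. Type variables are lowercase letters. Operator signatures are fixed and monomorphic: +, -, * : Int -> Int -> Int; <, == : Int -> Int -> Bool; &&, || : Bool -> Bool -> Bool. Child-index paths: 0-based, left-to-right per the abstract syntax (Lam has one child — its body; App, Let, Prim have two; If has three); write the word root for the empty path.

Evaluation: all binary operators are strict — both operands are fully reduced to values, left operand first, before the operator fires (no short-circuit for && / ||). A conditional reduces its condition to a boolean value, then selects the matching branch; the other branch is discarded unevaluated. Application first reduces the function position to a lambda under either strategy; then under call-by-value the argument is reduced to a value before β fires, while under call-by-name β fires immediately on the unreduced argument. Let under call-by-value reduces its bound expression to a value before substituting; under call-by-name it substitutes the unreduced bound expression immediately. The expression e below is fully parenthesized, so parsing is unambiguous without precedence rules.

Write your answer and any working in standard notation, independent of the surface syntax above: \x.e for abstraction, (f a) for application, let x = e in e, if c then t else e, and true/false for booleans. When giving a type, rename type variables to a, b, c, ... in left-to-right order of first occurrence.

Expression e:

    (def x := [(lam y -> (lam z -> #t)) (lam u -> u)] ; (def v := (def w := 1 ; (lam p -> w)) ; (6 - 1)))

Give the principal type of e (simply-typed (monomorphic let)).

Answer: Int

Trace:
\z._ : b -> Bool
\y._ : a -> b -> Bool
u : c
\u._ : c -> c
  unify a -> b -> Bool ~ (c -> c) -> d
  unify a ~ c -> c
  unify b -> Bool ~ d
_ _ : b -> Bool
let x : b -> Bool
let w : Int
w : Int
\p._ : e -> Int
let v : e -> Int
  unify Int ~ Int
  unify Int ~ Int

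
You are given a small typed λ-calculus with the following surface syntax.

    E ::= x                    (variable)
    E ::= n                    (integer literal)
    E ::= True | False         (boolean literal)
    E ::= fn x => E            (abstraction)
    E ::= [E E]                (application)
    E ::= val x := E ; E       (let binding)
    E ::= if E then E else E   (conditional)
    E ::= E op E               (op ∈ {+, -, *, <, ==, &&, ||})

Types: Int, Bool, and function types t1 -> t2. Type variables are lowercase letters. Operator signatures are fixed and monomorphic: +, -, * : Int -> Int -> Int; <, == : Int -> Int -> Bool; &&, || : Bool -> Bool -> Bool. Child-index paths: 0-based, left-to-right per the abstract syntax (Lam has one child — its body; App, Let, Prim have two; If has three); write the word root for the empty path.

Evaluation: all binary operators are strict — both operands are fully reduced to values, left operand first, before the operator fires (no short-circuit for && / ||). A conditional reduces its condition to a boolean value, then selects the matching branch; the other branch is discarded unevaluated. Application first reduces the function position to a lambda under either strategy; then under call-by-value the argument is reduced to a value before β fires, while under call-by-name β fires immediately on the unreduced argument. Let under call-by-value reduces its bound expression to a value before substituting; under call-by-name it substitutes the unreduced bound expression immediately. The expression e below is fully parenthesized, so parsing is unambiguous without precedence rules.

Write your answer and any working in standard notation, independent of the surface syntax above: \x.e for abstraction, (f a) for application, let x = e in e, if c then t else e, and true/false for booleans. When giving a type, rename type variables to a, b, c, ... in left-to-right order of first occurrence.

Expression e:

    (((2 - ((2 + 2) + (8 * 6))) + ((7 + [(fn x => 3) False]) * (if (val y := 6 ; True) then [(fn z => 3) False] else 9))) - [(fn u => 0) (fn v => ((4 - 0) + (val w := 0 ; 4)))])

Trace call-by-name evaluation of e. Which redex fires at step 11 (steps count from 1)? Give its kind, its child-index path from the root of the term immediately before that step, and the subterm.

Answer: delta at 0 : (-50 + 30)

Working:
step 0: (((2 - ((2 + 2) + (8 * 6))) + ((7 + ((\x.3) false)) * (if (let y = 6 in true) then ((\z.3) false) else 9))) - ((\u.0) (\v.((4 - 0) + (let w = 0 in 4)))))
step 1: [delta@0.0.1.0] (((2 - (4 + (8 * 6))) + ((7 + ((\x.3) false)) * (if (let y = 6 in true) then ((\z.3) false) else 9))) - ((\u.0) (\v.((4 - 0) + (let w = 0 in 4)))))
step 2: [delta@0.0.1.1] (((2 - (4 + 48)) + ((7 + ((\x.3) false)) * (if (let y = 6 in true) then ((\z.3) false) else 9))) - ((\u.0) (\v.((4 - 0) + (let w = 0 in 4)))))
step 3: [delta@0.0.1] (((2 - 52) + ((7 + ((\x.3) false)) * (if (let y = 6 in true) then ((\z.3) false) else 9))) - ((\u.0) (\v.((4 - 0) + (let w = 0 in 4)))))
step 4: [delta@0.0] ((-50 + ((7 + ((\x.3) false)) * (if (let y = 6 in true) then ((\z.3) false) else 9))) - ((\u.0) (\v.((4 - 0) + (let w = 0 in 4)))))
step 5: [beta@0.1.0.1] ((-50 + ((7 + 3) * (if (let y = 6 in true) then ((\z.3) false) else 9))) - ((\u.0) (\v.((4 - 0) + (let w = 0 in 4)))))
step 6: [delta@0.1.0] ((-50 + (10 * (if (let y = 6 in true) then ((\z.3) false) else 9))) - ((\u.0) (\v.((4 - 0) + (let w = 0 in 4)))))
step 7: [let@0.1.1.0] ((-50 + (10 * (if true then ((\z.3) false) else 9))) - ((\u.0) (\v.((4 - 0) + (let w = 0 in 4)))))
step 8: [if@0.1.1] ((-50 + (10 * ((\z.3) false))) - ((\u.0) (\v.((4 - 0) + (let w = 0 in 4)))))
step 9: [beta@0.1.1] ((-50 + (10 * 3)) - ((\u.0) (\v.((4 - 0) + (let w = 0 in 4)))))
step 10: [delta@0.1] ((-50 + 30) - ((\u.0) (\v.((4 - 0) + (let w = 0 in 4)))))
step 11: [delta@0] (-20 - ((\u.0) (\v.((4 - 0) + (let w = 0 in 4)))))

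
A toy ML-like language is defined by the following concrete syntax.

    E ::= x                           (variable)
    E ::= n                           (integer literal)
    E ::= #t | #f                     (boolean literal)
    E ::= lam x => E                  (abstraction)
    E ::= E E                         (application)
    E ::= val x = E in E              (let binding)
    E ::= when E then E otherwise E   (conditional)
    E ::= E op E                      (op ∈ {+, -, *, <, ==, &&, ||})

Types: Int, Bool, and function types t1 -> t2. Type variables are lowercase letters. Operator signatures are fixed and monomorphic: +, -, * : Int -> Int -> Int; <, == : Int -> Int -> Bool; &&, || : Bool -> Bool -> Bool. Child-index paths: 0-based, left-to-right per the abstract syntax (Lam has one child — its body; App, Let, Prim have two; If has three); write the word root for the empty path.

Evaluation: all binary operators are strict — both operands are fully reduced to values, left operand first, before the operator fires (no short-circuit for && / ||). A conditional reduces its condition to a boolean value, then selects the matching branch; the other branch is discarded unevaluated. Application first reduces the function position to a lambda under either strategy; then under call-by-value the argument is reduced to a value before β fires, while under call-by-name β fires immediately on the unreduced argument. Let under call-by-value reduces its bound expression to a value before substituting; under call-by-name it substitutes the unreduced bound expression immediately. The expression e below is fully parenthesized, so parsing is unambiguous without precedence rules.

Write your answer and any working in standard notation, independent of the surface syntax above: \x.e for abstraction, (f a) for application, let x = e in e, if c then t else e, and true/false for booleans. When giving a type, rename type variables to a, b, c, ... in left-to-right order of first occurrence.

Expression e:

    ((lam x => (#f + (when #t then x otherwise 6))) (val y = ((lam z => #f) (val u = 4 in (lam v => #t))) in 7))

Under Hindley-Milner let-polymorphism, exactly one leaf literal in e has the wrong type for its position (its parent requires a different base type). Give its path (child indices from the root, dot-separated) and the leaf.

Derivation:
  unify Bool ~ Int
  FAIL: mismatch Bool ~ Int

Answer: 0.0.0 : false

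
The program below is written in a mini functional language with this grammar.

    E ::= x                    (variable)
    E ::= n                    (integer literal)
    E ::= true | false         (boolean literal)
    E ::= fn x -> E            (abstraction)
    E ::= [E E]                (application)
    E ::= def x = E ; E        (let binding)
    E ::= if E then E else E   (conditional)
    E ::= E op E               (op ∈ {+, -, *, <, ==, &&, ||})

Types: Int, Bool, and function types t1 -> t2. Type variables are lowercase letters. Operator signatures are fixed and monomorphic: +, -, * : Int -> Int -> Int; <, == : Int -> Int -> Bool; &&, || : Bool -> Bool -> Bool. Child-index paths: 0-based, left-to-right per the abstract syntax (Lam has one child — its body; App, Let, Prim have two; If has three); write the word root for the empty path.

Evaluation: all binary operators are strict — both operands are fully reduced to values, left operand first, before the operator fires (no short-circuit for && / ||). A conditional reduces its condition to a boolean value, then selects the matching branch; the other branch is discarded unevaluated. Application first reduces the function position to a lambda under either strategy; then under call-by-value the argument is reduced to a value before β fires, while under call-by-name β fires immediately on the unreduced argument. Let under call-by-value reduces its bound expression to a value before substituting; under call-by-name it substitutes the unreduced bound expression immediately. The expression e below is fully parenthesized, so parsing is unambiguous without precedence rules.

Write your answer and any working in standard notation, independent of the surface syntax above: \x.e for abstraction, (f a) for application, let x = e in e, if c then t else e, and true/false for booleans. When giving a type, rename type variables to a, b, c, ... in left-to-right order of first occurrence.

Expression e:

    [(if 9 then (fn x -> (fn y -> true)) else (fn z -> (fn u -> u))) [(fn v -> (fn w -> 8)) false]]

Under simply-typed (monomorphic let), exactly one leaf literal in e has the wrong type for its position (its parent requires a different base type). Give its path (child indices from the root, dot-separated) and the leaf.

Answer: 0.0 : 9

Derivation:
  unify Int ~ Bool
  FAIL: mismatch Int ~ Bool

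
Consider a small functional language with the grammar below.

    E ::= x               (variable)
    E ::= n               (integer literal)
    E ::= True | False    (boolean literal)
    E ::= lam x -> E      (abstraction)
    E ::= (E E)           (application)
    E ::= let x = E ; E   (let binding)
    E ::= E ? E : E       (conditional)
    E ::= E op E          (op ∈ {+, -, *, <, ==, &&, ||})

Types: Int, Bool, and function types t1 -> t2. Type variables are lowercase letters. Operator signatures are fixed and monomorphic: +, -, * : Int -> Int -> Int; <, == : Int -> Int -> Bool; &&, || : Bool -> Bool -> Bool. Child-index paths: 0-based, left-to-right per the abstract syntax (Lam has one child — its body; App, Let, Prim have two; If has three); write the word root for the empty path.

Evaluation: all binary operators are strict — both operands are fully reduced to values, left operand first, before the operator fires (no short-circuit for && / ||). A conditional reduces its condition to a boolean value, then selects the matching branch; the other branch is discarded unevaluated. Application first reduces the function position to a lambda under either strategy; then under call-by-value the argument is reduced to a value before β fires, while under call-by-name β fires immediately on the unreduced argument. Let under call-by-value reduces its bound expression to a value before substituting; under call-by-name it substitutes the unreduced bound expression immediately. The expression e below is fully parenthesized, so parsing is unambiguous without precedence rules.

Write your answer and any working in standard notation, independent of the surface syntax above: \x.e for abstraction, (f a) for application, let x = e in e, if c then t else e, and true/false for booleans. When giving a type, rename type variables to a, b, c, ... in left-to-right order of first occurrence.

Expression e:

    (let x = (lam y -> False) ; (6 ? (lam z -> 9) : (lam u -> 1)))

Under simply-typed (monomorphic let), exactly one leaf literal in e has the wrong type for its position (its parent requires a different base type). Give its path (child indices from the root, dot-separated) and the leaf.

Answer: 1.0 : 6

Working:
\y._ : a -> Bool
let x : a -> Bool
  unify Int ~ Bool
  FAIL: mismatch Int ~ Bool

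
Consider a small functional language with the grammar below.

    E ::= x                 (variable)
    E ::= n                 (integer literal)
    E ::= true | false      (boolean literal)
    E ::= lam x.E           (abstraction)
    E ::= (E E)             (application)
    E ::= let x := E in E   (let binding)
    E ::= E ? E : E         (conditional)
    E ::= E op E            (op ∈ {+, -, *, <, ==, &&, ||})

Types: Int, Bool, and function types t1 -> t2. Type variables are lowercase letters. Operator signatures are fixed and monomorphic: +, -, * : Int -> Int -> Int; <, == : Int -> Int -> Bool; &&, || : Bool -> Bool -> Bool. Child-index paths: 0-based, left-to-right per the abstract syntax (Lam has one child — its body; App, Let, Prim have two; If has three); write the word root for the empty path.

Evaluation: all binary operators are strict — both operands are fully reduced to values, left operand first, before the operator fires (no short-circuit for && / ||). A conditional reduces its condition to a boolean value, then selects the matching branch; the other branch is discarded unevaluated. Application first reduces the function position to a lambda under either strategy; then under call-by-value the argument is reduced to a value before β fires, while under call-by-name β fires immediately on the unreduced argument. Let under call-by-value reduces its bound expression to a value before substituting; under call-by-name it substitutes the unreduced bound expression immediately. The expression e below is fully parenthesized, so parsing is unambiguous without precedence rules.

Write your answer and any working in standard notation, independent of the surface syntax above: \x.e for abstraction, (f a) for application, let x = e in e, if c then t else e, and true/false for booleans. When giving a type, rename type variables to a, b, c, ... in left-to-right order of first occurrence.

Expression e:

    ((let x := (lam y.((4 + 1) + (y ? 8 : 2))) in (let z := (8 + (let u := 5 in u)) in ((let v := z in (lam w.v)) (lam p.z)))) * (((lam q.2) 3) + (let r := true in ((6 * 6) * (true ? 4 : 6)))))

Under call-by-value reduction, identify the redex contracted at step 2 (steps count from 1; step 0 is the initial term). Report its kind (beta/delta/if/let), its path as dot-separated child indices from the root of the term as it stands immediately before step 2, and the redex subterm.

Answer: let at 0.0.1 : (let u = 5 in u)

Working:
step 0: ((let x = (\y.((4 + 1) + (if y then 8 else 2))) in (let z = (8 + (let u = 5 in u)) in ((let v = z in (\w.v)) (\p.z)))) * (((\q.2) 3) + (let r = true in ((6 * 6) * (if true then 4 else 6)))))
step 1: [let@0] ((let z = (8 + (let u = 5 in u)) in ((let v = z in (\w.v)) (\p.z))) * (((\q.2) 3) + (let r = true in ((6 * 6) * (if true then 4 else 6)))))
step 2: [let@0.0.1] ((let z = (8 + 5) in ((let v = z in (\w.v)) (\p.z))) * (((\q.2) 3) + (let r = true in ((6 * 6) * (if true then 4 else 6)))))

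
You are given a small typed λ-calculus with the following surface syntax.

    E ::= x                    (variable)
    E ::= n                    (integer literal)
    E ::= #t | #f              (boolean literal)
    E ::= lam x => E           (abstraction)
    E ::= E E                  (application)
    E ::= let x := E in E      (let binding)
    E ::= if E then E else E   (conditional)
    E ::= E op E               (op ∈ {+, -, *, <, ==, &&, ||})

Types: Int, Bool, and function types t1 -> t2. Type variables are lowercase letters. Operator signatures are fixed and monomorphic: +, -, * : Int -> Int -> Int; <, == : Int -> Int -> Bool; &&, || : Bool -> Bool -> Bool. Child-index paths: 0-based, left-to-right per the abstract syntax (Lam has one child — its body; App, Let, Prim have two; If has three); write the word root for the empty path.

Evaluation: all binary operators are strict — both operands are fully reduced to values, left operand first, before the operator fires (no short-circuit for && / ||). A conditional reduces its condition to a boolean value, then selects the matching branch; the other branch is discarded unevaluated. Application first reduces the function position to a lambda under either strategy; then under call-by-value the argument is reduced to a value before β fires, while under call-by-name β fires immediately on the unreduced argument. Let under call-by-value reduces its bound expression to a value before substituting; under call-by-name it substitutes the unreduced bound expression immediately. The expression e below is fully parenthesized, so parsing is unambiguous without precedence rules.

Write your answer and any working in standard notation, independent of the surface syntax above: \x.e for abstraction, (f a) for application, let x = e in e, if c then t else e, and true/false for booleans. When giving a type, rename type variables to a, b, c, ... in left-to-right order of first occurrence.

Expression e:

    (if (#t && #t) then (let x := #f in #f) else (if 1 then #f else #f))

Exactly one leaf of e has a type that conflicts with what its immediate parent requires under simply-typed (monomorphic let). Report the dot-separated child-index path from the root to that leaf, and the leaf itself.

Trace:
  unify Bool ~ Bool
  unify Bool ~ Bool
  unify Bool ~ Bool
let x : Bool
  unify Int ~ Bool
  FAIL: mismatch Int ~ Bool

Answer: 2.0 : 1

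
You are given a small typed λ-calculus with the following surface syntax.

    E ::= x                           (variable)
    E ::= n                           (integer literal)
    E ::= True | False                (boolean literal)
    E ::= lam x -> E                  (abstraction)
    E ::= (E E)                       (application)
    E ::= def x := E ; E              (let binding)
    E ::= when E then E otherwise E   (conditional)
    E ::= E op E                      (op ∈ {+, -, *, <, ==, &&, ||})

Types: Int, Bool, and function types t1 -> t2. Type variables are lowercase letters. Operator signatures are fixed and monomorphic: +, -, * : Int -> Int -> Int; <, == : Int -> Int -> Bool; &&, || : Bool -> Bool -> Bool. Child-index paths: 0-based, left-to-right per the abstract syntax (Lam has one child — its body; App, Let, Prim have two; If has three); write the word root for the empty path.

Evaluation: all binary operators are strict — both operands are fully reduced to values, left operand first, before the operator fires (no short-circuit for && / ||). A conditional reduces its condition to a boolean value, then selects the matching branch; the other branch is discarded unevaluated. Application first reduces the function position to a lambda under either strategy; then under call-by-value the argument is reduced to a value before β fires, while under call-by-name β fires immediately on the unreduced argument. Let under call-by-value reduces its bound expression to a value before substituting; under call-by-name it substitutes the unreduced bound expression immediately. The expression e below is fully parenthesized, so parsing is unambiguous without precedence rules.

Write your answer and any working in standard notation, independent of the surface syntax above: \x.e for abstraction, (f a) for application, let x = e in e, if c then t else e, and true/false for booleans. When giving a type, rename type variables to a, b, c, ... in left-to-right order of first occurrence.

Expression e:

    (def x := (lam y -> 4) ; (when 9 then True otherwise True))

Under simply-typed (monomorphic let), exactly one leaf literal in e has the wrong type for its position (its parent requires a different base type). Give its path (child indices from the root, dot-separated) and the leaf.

Answer: 1.0 : 9

Derivation:
\y._ : a -> Int
let x : a -> Int
  unify Int ~ Bool
  FAIL: mismatch Int ~ Bool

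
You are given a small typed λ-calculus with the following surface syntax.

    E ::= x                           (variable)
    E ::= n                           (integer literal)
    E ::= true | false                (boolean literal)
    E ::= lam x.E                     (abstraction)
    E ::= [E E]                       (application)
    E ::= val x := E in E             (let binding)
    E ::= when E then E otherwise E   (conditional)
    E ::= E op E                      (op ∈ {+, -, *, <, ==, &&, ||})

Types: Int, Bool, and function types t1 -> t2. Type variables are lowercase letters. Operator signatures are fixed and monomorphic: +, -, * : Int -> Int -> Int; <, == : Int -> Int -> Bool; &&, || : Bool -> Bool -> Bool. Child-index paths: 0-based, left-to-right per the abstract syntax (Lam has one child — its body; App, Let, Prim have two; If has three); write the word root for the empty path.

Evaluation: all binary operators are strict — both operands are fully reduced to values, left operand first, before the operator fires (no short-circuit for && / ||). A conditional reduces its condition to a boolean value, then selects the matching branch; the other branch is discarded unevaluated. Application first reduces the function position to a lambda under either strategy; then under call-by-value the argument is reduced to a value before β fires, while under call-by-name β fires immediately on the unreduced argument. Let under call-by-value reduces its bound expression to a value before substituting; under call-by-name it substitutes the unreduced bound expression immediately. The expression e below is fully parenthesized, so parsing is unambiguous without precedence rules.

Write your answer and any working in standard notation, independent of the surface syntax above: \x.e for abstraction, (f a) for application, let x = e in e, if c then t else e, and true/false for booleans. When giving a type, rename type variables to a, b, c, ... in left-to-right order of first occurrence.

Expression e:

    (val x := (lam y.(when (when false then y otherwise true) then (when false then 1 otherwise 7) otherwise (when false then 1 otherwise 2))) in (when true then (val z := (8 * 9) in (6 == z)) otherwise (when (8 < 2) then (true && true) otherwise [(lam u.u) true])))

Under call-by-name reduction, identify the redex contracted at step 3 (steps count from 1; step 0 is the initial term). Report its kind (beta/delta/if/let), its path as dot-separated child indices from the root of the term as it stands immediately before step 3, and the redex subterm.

Answer: let at root : (let z = (8 * 9) in (6 == z))

Working:
step 0: (let x = (\y.(if (if false then y else true) then (if false then 1 else 7) else (if false then 1 else 2))) in (if true then (let z = (8 * 9) in (6 == z)) else (if (8 < 2) then (true && true) else ((\u.u) true))))
step 1: [let@root] (if true then (let z = (8 * 9) in (6 == z)) else (if (8 < 2) then (true && true) else ((\u.u) true)))
step 2: [if@root] (let z = (8 * 9) in (6 == z))
step 3: [let@root] (6 == (8 * 9))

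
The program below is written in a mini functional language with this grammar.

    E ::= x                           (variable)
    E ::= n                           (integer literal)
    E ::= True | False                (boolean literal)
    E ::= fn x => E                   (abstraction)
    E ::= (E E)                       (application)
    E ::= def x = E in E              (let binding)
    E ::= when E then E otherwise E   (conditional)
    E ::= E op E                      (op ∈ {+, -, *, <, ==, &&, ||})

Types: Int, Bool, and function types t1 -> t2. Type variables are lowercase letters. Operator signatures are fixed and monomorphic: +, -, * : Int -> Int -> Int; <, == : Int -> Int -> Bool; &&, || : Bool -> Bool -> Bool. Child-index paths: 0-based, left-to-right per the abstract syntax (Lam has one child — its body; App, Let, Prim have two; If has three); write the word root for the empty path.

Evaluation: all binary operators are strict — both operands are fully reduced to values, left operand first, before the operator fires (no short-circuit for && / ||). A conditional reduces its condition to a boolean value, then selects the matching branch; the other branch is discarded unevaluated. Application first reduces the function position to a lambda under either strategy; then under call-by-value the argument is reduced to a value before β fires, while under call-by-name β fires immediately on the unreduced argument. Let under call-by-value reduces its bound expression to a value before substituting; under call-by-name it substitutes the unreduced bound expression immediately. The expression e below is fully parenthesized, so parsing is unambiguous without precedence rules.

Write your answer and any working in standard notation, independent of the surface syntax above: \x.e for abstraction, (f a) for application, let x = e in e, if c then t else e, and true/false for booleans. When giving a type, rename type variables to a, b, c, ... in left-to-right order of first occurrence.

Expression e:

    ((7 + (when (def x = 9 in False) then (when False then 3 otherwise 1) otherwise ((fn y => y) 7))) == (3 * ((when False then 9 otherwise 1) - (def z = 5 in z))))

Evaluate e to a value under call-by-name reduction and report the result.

Derivation:
step 0: ((7 + (if (let x = 9 in false) then (if false then 3 else 1) else ((\y.y) 7))) == (3 * ((if false then 9 else 1) - (let z = 5 in z))))
step 1: [let@0.1.0] ((7 + (if false then (if false then 3 else 1) else ((\y.y) 7))) == (3 * ((if false then 9 else 1) - (let z = 5 in z))))
step 2: [if@0.1] ((7 + ((\y.y) 7)) == (3 * ((if false then 9 else 1) - (let z = 5 in z))))
step 3: [beta@0.1] ((7 + 7) == (3 * ((if false then 9 else 1) - (let z = 5 in z))))
step 4: [delta@0] (14 == (3 * ((if false then 9 else 1) - (let z = 5 in z))))
step 5: [if@1.1.0] (14 == (3 * (1 - (let z = 5 in z))))
step 6: [let@1.1.1] (14 == (3 * (1 - 5)))
step 7: [delta@1.1] (14 == (3 * -4))
step 8: [delta@1] (14 == -12)
step 9: [delta@root] false

Answer: false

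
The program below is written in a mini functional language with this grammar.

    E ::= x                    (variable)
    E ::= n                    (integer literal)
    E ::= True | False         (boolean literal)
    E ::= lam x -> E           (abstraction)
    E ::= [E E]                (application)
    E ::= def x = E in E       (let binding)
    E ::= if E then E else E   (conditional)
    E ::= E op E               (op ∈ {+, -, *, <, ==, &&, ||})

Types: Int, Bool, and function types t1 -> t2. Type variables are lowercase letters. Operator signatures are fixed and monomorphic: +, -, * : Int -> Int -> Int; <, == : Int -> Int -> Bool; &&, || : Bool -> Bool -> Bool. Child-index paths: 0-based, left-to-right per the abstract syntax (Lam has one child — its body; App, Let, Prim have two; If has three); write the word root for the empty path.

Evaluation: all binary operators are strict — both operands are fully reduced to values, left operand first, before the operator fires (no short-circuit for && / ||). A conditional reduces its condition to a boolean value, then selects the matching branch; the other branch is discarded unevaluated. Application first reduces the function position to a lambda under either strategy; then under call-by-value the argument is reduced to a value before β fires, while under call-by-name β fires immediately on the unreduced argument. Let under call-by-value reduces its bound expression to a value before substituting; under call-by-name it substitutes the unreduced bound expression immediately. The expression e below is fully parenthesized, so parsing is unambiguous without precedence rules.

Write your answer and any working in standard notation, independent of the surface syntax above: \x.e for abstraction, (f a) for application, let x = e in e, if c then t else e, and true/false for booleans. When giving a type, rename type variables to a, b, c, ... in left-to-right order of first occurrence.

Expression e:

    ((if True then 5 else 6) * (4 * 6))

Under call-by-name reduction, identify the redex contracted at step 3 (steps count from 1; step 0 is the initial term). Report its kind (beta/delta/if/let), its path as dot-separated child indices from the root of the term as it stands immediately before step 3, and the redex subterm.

Derivation:
step 0: ((if true then 5 else 6) * (4 * 6))
step 1: [if@0] (5 * (4 * 6))
step 2: [delta@1] (5 * 24)
step 3: [delta@root] 120

Answer: delta at root : (5 * 24)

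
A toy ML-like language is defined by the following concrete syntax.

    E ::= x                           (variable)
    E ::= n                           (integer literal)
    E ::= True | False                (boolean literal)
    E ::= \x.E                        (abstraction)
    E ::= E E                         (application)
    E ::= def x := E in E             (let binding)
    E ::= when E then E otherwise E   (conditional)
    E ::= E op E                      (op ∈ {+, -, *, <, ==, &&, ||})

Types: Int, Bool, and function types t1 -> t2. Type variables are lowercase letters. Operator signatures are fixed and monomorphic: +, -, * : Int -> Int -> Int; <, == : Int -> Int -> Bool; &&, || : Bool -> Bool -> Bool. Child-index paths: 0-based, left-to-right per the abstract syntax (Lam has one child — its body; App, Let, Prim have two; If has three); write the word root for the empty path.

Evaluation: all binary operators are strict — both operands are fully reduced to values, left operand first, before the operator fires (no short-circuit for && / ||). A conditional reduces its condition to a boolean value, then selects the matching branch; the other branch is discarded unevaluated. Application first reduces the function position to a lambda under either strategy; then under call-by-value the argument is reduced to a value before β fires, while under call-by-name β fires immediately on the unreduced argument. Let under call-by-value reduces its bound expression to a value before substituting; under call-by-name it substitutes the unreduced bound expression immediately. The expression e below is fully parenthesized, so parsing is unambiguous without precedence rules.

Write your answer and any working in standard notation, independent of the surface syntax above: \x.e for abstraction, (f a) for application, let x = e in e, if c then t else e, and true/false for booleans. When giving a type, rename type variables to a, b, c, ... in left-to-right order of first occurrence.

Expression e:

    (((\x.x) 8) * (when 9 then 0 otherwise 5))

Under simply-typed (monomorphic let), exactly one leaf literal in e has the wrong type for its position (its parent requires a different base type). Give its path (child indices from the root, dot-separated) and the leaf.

Answer: 1.0 : 9

Working:
x : a
\x._ : a -> a
  unify a -> a ~ Int -> b
  unify a ~ Int
  unify Int ~ b
_ _ : Int
  unify Int ~ Int
  unify Int ~ Bool
  FAIL: mismatch Int ~ Bool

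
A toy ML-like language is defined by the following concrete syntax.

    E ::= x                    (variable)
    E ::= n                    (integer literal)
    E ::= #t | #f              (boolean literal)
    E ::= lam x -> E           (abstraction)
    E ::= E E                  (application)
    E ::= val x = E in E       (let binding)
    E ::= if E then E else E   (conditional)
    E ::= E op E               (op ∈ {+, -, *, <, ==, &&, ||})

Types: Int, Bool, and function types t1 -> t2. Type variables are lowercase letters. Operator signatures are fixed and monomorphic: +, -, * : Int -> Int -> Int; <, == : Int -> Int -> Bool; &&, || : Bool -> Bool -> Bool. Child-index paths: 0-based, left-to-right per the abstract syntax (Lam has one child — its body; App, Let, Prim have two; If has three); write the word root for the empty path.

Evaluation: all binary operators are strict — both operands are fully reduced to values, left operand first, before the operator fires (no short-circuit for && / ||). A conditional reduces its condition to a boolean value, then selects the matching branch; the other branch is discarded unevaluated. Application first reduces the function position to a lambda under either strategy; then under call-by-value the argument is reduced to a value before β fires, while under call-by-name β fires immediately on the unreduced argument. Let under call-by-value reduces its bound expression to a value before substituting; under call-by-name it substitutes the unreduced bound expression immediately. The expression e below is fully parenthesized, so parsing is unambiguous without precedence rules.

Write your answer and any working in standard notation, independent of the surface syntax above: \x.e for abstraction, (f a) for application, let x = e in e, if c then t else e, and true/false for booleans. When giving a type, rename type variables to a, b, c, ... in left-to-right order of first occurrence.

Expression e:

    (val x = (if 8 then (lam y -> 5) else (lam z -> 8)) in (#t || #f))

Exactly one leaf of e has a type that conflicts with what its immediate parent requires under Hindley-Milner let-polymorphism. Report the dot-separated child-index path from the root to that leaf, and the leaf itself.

Answer: 0.0 : 8

Working:
  unify Int ~ Bool
  FAIL: mismatch Int ~ Bool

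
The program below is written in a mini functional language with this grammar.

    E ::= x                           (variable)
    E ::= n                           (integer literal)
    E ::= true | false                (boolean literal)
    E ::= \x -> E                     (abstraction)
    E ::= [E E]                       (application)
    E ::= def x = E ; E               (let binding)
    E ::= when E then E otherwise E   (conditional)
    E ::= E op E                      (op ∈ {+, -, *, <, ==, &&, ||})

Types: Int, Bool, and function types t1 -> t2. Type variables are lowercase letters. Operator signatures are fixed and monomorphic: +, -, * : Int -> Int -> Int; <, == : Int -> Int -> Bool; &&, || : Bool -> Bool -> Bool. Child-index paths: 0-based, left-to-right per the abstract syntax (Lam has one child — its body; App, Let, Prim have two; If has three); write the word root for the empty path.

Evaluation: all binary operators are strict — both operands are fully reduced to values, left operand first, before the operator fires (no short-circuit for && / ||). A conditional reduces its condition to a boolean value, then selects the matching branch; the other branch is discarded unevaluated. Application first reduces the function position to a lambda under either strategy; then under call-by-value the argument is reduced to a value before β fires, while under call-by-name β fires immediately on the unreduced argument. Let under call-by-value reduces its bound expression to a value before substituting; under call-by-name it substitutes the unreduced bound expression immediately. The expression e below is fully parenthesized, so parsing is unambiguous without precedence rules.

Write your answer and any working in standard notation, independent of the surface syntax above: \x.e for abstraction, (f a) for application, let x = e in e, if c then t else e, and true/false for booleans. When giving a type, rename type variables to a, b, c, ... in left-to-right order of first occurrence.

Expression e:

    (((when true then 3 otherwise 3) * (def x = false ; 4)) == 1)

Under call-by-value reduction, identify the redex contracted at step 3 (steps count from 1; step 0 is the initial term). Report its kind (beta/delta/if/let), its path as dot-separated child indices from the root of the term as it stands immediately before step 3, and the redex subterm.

Answer: delta at 0 : (3 * 4)

Working:
step 0: (((if true then 3 else 3) * (let x = false in 4)) == 1)
step 1: [if@0.0] ((3 * (let x = false in 4)) == 1)
step 2: [let@0.1] ((3 * 4) == 1)
step 3: [delta@0] (12 == 1)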